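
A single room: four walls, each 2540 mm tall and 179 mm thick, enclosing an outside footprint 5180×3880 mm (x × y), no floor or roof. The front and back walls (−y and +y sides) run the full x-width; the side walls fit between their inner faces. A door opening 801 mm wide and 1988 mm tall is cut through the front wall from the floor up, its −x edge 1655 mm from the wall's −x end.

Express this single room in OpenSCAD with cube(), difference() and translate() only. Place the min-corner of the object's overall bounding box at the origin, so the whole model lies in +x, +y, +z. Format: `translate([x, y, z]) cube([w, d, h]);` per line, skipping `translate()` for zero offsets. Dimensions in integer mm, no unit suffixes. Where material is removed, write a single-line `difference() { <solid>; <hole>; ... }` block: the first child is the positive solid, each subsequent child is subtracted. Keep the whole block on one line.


difference() { cube([5180, 179, 2540]); translate([1655, 0, 0]) cube([801, 179, 1988]); }
translate([0, 3701, 0]) cube([5180, 179, 2540]);
translate([0, 179, 0]) cube([179, 3522, 2540]);
translate([5001, 179, 0]) cube([179, 3522, 2540]);


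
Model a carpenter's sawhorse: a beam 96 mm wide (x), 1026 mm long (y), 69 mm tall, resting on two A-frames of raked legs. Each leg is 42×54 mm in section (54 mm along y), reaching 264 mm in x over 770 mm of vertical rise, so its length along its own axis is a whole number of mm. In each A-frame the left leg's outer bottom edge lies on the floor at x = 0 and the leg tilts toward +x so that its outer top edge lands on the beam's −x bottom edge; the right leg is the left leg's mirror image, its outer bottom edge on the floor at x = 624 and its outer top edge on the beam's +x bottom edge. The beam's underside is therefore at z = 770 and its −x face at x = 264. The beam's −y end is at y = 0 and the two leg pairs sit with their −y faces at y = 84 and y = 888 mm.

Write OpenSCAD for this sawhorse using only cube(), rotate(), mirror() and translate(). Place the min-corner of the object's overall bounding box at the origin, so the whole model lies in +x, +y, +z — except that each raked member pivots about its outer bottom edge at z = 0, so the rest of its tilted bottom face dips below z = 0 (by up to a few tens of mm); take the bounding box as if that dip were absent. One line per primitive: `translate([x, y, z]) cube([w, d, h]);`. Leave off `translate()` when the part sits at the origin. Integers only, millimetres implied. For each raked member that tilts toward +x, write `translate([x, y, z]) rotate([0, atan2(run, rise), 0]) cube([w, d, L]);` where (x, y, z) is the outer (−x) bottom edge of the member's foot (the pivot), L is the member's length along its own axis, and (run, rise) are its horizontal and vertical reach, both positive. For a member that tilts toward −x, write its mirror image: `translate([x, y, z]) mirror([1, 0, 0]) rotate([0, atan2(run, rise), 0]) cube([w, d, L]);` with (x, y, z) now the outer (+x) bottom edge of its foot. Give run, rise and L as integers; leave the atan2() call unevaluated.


translate([264, 0, 770]) cube([96, 1026, 69]);
translate([0, 84, 0]) rotate([0, atan2(264, 770), 0]) cube([42, 54, 814]);
translate([624, 84, 0]) mirror([1, 0, 0]) rotate([0, atan2(264, 770), 0]) cube([42, 54, 814]);
translate([0, 888, 0]) rotate([0, atan2(264, 770), 0]) cube([42, 54, 814]);
translate([624, 888, 0]) mirror([1, 0, 0]) rotate([0, atan2(264, 770), 0]) cube([42, 54, 814]);


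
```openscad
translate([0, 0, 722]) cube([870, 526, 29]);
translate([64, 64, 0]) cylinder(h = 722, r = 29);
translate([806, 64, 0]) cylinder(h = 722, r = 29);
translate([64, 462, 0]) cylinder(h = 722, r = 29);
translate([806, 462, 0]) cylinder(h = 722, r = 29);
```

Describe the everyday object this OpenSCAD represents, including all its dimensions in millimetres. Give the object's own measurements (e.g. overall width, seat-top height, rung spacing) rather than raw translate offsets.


A table: top 870 mm (x) × 526 mm (y), 29 mm thick, upper face at z = 751 mm, on four round legs of 58 mm diameter, each leg's bounding box inset 35 mm from the nearest pair of top edges from z = 0 to the bottom of the top.


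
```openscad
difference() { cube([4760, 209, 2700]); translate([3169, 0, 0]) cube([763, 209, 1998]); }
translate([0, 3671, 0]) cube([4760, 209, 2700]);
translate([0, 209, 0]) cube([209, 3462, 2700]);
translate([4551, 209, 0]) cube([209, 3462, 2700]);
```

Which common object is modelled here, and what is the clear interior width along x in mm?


A single room. The interior width is 4342 mm.

Four walls enclosing a rectangle with a door in the front wall — a room. Outside width 4760 minus two 209 mm walls gives 4342 mm.


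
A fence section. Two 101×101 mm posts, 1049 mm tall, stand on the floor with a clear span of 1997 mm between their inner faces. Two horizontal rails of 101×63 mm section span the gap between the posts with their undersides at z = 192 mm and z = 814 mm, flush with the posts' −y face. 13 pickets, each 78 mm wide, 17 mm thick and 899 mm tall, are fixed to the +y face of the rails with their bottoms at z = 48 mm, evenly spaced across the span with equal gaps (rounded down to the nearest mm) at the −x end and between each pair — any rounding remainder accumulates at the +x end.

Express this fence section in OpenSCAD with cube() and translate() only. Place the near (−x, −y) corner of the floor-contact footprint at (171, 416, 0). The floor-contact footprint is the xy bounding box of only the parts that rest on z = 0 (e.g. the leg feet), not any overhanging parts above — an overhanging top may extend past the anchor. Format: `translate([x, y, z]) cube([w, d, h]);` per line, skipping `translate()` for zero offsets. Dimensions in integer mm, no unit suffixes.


translate([171, 416, 0]) cube([101, 101, 1049]);
translate([2269, 416, 0]) cube([101, 101, 1049]);
translate([272, 416, 192]) cube([1997, 101, 63]);
translate([272, 416, 814]) cube([1997, 101, 63]);
translate([342, 517, 48]) cube([78, 17, 899]);
translate([490, 517, 48]) cube([78, 17, 899]);
translate([638, 517, 48]) cube([78, 17, 899]);
translate([786, 517, 48]) cube([78, 17, 899]);
translate([934, 517, 48]) cube([78, 17, 899]);
translate([1082, 517, 48]) cube([78, 17, 899]);
translate([1230, 517, 48]) cube([78, 17, 899]);
translate([1378, 517, 48]) cube([78, 17, 899]);
translate([1526, 517, 48]) cube([78, 17, 899]);
translate([1674, 517, 48]) cube([78, 17, 899]);
translate([1822, 517, 48]) cube([78, 17, 899]);
translate([1970, 517, 48]) cube([78, 17, 899]);
translate([2118, 517, 48]) cube([78, 17, 899]);


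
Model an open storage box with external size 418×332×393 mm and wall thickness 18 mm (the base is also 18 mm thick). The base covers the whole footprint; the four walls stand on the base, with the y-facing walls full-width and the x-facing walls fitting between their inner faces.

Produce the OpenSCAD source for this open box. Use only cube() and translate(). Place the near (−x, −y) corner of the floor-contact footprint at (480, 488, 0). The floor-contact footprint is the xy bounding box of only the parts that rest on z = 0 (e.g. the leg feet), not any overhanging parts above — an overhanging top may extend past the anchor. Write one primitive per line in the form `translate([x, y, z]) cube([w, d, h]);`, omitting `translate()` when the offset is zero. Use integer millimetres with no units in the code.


translate([480, 488, 0]) cube([418, 332, 18]);
translate([480, 488, 18]) cube([418, 18, 375]);
translate([480, 802, 18]) cube([418, 18, 375]);
translate([480, 506, 18]) cube([18, 296, 375]);
translate([880, 506, 18]) cube([18, 296, 375]);


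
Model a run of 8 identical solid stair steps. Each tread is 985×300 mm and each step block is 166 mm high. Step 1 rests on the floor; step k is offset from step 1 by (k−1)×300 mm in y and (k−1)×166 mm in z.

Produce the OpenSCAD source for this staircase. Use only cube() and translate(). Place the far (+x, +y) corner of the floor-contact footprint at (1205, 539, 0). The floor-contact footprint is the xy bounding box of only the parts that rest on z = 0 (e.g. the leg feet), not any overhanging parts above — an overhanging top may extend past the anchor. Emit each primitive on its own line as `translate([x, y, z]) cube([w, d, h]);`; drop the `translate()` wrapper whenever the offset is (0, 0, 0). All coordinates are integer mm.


translate([220, 239, 0]) cube([985, 300, 166]);
translate([220, 539, 166]) cube([985, 300, 166]);
translate([220, 839, 332]) cube([985, 300, 166]);
translate([220, 1139, 498]) cube([985, 300, 166]);
translate([220, 1439, 664]) cube([985, 300, 166]);
translate([220, 1739, 830]) cube([985, 300, 166]);
translate([220, 2039, 996]) cube([985, 300, 166]);
translate([220, 2339, 1162]) cube([985, 300, 166]);


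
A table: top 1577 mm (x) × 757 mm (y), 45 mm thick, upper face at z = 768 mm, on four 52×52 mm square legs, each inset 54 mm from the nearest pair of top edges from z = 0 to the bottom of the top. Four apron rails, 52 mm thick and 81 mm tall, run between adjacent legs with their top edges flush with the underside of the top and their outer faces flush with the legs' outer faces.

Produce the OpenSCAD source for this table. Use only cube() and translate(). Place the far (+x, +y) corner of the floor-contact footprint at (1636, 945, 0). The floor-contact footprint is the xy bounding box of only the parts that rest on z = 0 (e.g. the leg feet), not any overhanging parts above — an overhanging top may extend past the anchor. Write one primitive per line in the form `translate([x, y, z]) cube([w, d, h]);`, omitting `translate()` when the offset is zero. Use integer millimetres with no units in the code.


translate([113, 242, 723]) cube([1577, 757, 45]);
translate([167, 296, 0]) cube([52, 52, 723]);
translate([1584, 296, 0]) cube([52, 52, 723]);
translate([167, 893, 0]) cube([52, 52, 723]);
translate([1584, 893, 0]) cube([52, 52, 723]);
translate([219, 296, 642]) cube([1365, 52, 81]);
translate([219, 893, 642]) cube([1365, 52, 81]);
translate([167, 348, 642]) cube([52, 545, 81]);
translate([1584, 348, 642]) cube([52, 545, 81]);


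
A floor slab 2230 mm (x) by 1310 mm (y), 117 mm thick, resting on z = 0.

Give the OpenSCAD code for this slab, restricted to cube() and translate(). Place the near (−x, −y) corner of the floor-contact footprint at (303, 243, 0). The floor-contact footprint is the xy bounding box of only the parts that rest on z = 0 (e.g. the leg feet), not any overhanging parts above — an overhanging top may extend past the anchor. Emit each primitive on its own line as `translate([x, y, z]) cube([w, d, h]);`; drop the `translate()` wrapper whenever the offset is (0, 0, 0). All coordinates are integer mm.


translate([303, 243, 0]) cube([2230, 1310, 117]);


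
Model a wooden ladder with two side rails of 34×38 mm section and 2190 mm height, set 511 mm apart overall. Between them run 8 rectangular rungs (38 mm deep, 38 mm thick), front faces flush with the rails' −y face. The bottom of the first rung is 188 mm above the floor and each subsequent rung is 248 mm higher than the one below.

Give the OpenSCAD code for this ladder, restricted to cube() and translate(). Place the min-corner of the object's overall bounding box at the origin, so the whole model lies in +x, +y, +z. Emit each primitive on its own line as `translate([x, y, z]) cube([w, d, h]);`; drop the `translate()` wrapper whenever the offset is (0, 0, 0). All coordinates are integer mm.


cube([34, 38, 2190]);
translate([477, 0, 0]) cube([34, 38, 2190]);
translate([34, 0, 188]) cube([443, 38, 38]);
translate([34, 0, 436]) cube([443, 38, 38]);
translate([34, 0, 684]) cube([443, 38, 38]);
translate([34, 0, 932]) cube([443, 38, 38]);
translate([34, 0, 1180]) cube([443, 38, 38]);
translate([34, 0, 1428]) cube([443, 38, 38]);
translate([34, 0, 1676]) cube([443, 38, 38]);
translate([34, 0, 1924]) cube([443, 38, 38]);


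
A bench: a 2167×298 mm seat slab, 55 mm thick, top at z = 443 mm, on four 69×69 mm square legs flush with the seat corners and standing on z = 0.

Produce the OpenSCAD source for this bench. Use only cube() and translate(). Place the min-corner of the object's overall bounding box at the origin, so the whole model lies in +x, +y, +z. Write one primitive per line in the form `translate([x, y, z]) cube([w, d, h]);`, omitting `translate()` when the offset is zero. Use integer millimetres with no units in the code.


// leg_h = 443 − 55 = 388
translate([0, 0, 388]) cube([2167, 298, 55]);
cube([69, 69, 388]);
translate([0, 229, 0]) cube([69, 69, 388]);
translate([2098, 0, 0]) cube([69, 69, 388]);
translate([2098, 229, 0]) cube([69, 69, 388]);


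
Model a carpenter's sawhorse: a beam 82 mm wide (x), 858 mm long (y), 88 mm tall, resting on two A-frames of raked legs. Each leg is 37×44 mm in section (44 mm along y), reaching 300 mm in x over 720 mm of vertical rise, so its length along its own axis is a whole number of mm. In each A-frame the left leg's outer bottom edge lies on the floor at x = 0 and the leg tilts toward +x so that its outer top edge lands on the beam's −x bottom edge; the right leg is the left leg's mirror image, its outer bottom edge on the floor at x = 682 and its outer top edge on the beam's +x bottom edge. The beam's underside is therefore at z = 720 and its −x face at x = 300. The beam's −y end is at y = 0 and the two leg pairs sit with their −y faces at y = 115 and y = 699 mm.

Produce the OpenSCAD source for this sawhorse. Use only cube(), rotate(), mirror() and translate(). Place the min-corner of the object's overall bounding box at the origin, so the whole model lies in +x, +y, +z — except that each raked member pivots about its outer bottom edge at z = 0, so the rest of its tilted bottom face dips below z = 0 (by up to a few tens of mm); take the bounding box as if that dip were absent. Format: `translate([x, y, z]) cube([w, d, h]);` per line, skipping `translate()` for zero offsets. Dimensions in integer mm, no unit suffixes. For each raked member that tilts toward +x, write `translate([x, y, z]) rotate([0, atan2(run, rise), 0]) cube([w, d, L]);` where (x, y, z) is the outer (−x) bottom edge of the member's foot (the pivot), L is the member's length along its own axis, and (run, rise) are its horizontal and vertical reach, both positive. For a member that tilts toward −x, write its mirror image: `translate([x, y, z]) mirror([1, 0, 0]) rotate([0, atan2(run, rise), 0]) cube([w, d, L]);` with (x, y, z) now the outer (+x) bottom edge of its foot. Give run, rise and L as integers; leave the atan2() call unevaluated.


// leg length = √(300² + 720²) = 780
// right-leg outer foot x = 2·300 + 82 = 682
// beam min-corner = (300, 0, 720)
translate([300, 0, 720]) cube([82, 858, 88]);
translate([0, 115, 0]) rotate([0, atan2(300, 720), 0]) cube([37, 44, 780]);
translate([682, 115, 0]) mirror([1, 0, 0]) rotate([0, atan2(300, 720), 0]) cube([37, 44, 780]);
translate([0, 699, 0]) rotate([0, atan2(300, 720), 0]) cube([37, 44, 780]);
translate([682, 699, 0]) mirror([1, 0, 0]) rotate([0, atan2(300, 720), 0]) cube([37, 44, 780]);


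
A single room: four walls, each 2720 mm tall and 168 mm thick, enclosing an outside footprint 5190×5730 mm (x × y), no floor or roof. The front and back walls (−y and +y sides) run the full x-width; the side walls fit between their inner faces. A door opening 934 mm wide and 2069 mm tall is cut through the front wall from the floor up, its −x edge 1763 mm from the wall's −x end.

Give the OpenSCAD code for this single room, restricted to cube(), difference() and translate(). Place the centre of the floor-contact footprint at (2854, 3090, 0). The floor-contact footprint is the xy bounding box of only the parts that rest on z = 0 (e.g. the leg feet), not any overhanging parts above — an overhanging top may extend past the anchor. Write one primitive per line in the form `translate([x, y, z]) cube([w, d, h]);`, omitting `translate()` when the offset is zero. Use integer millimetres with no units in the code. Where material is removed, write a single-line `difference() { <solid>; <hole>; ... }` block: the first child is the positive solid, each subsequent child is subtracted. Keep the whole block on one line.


difference() { translate([259, 225, 0]) cube([5190, 168, 2720]); translate([2022, 225, 0]) cube([934, 168, 2069]); }
translate([259, 5787, 0]) cube([5190, 168, 2720]);
translate([259, 393, 0]) cube([168, 5394, 2720]);
translate([5281, 393, 0]) cube([168, 5394, 2720]);


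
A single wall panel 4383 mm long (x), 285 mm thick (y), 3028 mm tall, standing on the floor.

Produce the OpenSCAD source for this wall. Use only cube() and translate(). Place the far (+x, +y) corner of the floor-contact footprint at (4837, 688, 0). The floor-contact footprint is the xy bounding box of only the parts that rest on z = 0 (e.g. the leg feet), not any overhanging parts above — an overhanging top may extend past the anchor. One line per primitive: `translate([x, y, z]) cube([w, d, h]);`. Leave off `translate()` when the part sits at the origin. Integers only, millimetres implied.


translate([454, 403, 0]) cube([4383, 285, 3028]);


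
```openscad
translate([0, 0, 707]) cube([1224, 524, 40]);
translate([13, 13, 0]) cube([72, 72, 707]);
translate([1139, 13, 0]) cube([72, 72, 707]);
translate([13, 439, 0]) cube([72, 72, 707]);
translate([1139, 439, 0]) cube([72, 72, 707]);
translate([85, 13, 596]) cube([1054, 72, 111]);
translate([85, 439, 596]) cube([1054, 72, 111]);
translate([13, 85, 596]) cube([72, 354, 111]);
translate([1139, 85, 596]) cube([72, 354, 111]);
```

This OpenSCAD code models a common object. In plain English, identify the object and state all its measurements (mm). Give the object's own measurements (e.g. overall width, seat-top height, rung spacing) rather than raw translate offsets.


A rectangular dining table. The top is 1224×524×40 mm with its upper surface at z = 747 mm. It stands on four 72×72 mm square legs, each inset 13 mm from the nearest pair of top edges, running from the floor to the underside of the top. Four apron rails, 72 mm thick and 111 mm tall, run between adjacent legs with their top edges flush with the underside of the top and their outer faces flush with the legs' outer faces.


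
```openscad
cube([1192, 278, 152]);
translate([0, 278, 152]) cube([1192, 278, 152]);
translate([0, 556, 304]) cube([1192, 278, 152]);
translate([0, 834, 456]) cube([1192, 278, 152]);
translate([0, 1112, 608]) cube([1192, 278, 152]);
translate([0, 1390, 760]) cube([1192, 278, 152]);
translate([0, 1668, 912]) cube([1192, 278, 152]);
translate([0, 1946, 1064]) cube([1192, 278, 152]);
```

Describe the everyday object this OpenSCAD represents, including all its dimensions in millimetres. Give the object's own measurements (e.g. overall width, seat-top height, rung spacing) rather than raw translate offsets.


A straight staircase of 8 solid steps. Each step is 1192 mm wide (x), 278 mm deep (y, the going) and 152 mm tall (the rise). The first step rests on the floor; each subsequent step sits one going further in +y and one rise higher in +z, directly behind and above the previous step with no overlap.


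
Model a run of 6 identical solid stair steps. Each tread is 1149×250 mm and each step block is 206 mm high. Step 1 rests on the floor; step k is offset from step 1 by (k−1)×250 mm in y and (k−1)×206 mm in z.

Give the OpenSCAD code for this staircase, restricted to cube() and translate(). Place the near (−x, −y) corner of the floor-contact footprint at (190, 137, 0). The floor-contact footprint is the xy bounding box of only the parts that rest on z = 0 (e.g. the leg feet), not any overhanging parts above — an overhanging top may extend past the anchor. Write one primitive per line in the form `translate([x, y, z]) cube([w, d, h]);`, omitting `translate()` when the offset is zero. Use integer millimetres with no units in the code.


translate([190, 137, 0]) cube([1149, 250, 206]);
translate([190, 387, 206]) cube([1149, 250, 206]);
translate([190, 637, 412]) cube([1149, 250, 206]);
translate([190, 887, 618]) cube([1149, 250, 206]);
translate([190, 1137, 824]) cube([1149, 250, 206]);
translate([190, 1387, 1030]) cube([1149, 250, 206]);


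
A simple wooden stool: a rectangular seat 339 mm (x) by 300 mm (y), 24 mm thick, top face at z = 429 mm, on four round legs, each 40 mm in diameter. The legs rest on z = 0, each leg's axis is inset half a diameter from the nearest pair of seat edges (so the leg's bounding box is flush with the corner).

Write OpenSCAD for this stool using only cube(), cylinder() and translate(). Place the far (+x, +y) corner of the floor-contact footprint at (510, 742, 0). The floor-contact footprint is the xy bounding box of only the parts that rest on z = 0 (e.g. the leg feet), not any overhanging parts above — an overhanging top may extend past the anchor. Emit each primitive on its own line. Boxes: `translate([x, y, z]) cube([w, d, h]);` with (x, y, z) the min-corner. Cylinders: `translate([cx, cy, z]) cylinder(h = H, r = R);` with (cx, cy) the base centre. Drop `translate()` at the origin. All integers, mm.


translate([171, 442, 405]) cube([339, 300, 24]);
translate([191, 462, 0]) cylinder(h = 405, r = 20);
translate([490, 462, 0]) cylinder(h = 405, r = 20);
translate([191, 722, 0]) cylinder(h = 405, r = 20);
translate([490, 722, 0]) cylinder(h = 405, r = 20);


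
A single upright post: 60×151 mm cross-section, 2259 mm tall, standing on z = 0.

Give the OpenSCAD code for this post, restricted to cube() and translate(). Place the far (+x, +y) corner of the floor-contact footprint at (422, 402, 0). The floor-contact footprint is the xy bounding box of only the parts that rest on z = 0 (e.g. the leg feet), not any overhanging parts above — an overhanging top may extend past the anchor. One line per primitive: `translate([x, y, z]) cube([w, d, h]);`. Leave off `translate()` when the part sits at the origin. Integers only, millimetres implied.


translate([362, 251, 0]) cube([60, 151, 2259]);


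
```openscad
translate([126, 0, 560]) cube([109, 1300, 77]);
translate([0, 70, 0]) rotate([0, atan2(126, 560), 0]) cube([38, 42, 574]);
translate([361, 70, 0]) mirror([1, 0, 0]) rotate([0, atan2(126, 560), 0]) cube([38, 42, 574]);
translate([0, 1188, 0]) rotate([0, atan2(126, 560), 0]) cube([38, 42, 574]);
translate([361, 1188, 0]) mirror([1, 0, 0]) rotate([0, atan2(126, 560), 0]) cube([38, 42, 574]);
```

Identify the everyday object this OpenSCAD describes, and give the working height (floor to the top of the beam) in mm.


A sawhorse. The overall height is 637 mm.

A beam across two mirrored pairs of raked legs — a sawhorse. The beam's underside is at z = 560 (matching the legs' vertical rise in atan2(126, 560)) and the beam is 77 mm tall, so its top is at 560 + 77 = 637 mm. The raked legs top out at the beam's underside, so that is the highest point.


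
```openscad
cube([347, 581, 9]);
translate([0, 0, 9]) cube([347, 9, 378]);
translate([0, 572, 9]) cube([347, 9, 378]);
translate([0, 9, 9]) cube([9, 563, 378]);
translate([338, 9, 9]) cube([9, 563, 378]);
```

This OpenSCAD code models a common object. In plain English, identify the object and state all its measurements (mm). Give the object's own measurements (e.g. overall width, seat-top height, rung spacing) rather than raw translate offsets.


An open-topped rectangular box: outside dimensions 347×581×387 mm, with a uniform wall and base thickness of 9 mm. The base is a full 347×581 slab on the floor; four walls sit on top of the base. The front and back walls (the −y and +y sides) span the full width; the two side walls fit between them.


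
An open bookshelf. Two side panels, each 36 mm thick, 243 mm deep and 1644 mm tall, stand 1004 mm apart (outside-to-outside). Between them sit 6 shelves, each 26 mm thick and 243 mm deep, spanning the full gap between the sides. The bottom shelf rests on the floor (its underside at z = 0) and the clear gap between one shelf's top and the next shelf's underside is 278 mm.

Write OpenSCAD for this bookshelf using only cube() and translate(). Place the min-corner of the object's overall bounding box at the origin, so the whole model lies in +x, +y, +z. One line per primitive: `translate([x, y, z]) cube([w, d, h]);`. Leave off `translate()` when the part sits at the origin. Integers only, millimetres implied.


cube([36, 243, 1644]);
translate([968, 0, 0]) cube([36, 243, 1644]);
translate([36, 0, 0]) cube([932, 243, 26]);
translate([36, 0, 304]) cube([932, 243, 26]);
translate([36, 0, 608]) cube([932, 243, 26]);
translate([36, 0, 912]) cube([932, 243, 26]);
translate([36, 0, 1216]) cube([932, 243, 26]);
translate([36, 0, 1520]) cube([932, 243, 26]);


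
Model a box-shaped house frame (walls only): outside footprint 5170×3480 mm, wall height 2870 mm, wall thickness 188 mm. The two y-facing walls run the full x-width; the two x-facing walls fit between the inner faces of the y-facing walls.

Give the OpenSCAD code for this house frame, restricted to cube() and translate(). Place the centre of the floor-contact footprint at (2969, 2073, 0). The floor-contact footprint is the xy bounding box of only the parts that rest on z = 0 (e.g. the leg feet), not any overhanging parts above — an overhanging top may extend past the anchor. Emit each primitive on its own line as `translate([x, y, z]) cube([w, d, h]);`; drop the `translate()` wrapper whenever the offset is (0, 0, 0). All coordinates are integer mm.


translate([384, 333, 0]) cube([5170, 188, 2870]);
translate([384, 3625, 0]) cube([5170, 188, 2870]);
translate([384, 521, 0]) cube([188, 3104, 2870]);
translate([5366, 521, 0]) cube([188, 3104, 2870]);


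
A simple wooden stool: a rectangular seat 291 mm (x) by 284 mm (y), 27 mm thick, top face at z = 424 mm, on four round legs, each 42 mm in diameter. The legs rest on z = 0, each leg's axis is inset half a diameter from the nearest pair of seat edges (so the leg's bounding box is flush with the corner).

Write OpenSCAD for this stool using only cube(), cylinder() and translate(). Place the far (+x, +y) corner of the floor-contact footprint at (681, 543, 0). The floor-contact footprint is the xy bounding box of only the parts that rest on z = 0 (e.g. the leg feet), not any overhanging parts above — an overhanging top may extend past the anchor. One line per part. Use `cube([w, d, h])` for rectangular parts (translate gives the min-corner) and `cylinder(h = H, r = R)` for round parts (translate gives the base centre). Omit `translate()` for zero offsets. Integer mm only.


translate([390, 259, 397]) cube([291, 284, 27]);
translate([411, 280, 0]) cylinder(h = 397, r = 21);
translate([660, 280, 0]) cylinder(h = 397, r = 21);
translate([411, 522, 0]) cylinder(h = 397, r = 21);
translate([660, 522, 0]) cylinder(h = 397, r = 21);


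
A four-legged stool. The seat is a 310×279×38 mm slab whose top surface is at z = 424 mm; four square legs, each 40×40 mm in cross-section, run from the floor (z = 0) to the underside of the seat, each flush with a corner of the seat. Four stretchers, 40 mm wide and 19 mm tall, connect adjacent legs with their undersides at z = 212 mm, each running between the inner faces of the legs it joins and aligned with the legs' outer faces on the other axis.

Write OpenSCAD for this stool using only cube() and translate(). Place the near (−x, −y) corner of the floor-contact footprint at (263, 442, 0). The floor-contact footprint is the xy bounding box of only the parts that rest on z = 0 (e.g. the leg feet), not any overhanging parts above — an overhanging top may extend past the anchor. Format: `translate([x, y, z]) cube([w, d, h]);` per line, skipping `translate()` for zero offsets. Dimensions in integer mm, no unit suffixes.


translate([263, 442, 386]) cube([310, 279, 38]);
translate([263, 442, 0]) cube([40, 40, 386]);
translate([533, 442, 0]) cube([40, 40, 386]);
translate([263, 681, 0]) cube([40, 40, 386]);
translate([533, 681, 0]) cube([40, 40, 386]);
translate([303, 442, 212]) cube([230, 40, 19]);
translate([303, 681, 212]) cube([230, 40, 19]);
translate([263, 482, 212]) cube([40, 199, 19]);
translate([533, 482, 212]) cube([40, 199, 19]);


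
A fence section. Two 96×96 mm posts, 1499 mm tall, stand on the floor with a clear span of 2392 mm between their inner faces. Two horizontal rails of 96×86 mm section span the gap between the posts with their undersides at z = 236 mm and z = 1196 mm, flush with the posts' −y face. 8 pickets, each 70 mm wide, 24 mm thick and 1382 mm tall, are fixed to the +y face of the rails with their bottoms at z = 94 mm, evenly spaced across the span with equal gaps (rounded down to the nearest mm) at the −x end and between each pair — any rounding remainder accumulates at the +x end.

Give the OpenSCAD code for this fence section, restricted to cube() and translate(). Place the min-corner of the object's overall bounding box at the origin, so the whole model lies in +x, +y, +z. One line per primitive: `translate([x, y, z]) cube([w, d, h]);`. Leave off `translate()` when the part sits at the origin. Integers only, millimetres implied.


cube([96, 96, 1499]);
translate([2488, 0, 0]) cube([96, 96, 1499]);
translate([96, 0, 236]) cube([2392, 96, 86]);
translate([96, 0, 1196]) cube([2392, 96, 86]);
translate([299, 96, 94]) cube([70, 24, 1382]);
translate([572, 96, 94]) cube([70, 24, 1382]);
translate([845, 96, 94]) cube([70, 24, 1382]);
translate([1118, 96, 94]) cube([70, 24, 1382]);
translate([1391, 96, 94]) cube([70, 24, 1382]);
translate([1664, 96, 94]) cube([70, 24, 1382]);
translate([1937, 96, 94]) cube([70, 24, 1382]);
translate([2210, 96, 94]) cube([70, 24, 1382]);


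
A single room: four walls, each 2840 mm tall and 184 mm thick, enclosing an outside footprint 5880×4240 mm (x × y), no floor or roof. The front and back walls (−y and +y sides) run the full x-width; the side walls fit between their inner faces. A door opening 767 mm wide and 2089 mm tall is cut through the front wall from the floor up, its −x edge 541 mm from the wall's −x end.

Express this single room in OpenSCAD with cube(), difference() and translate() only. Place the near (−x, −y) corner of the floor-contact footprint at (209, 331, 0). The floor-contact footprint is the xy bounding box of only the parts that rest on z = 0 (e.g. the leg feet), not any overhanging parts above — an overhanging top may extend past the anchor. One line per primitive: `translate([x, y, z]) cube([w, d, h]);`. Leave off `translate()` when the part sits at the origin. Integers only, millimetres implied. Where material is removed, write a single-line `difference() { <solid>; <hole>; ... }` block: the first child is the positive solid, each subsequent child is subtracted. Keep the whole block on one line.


difference() { translate([209, 331, 0]) cube([5880, 184, 2840]); translate([750, 331, 0]) cube([767, 184, 2089]); }
translate([209, 4387, 0]) cube([5880, 184, 2840]);
translate([209, 515, 0]) cube([184, 3872, 2840]);
translate([5905, 515, 0]) cube([184, 3872, 2840]);


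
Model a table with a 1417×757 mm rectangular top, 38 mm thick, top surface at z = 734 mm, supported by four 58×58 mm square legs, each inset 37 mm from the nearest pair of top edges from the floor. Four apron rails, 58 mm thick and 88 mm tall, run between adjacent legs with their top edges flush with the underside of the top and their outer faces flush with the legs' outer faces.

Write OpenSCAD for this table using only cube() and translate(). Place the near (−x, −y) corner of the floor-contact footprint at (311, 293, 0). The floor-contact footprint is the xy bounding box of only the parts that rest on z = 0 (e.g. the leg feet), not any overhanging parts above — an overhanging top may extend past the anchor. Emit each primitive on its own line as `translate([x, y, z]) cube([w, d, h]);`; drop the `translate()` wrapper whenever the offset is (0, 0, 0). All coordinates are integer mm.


// leg_h = 734 - 38 = 696
// apron z = 696 - 88 = 608
translate([274, 256, 696]) cube([1417, 757, 38]);
translate([311, 293, 0]) cube([58, 58, 696]);
translate([1596, 293, 0]) cube([58, 58, 696]);
translate([311, 918, 0]) cube([58, 58, 696]);
translate([1596, 918, 0]) cube([58, 58, 696]);
translate([369, 293, 608]) cube([1227, 58, 88]);
translate([369, 918, 608]) cube([1227, 58, 88]);
translate([311, 351, 608]) cube([58, 567, 88]);
translate([1596, 351, 608]) cube([58, 567, 88]);


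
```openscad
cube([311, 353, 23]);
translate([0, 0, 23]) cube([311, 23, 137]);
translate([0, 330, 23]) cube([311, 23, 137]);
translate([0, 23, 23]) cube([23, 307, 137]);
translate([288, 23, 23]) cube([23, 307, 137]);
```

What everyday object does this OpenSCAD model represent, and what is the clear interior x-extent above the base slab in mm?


An open box. The internal width is 265 mm.

A 311×353 base slab with four walls standing on it — an open box. The base is 311 mm wide and the walls are 23 mm thick, so the internal width is 311 − 2 × 23 = 265 mm.


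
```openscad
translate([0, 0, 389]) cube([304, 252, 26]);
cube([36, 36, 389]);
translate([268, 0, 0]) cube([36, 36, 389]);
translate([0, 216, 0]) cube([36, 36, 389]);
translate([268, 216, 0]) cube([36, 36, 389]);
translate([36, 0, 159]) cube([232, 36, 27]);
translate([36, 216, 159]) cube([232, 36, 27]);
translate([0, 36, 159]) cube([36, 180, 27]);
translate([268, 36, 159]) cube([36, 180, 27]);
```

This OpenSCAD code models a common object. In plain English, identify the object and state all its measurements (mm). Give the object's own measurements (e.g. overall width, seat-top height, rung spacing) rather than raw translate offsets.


A simple wooden stool: a rectangular seat 304 mm (x) by 252 mm (y), 26 mm thick, top face at z = 415 mm, on four square legs, each 36×36 mm in cross-section. The legs rest on z = 0, each flush with a corner of the seat. Four stretchers, 36 mm wide and 27 mm tall, connect adjacent legs with their undersides at z = 159 mm, each running between the inner faces of the legs it joins and aligned with the legs' outer faces on the other axis.


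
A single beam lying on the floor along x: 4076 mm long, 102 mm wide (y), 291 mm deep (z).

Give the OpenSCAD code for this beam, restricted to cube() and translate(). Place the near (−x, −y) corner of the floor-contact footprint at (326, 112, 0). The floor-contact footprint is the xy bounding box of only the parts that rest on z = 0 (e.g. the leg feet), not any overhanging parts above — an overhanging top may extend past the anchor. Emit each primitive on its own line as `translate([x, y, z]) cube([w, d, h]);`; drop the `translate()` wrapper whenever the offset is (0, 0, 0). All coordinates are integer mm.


translate([326, 112, 0]) cube([4076, 102, 291]);


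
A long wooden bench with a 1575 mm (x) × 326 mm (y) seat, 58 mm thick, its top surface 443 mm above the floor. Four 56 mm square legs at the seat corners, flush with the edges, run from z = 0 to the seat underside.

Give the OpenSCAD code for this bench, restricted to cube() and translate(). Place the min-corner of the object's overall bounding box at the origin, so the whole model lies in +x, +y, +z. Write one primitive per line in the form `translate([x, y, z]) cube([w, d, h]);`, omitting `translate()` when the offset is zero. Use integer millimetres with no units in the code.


translate([0, 0, 385]) cube([1575, 326, 58]);
cube([56, 56, 385]);
translate([0, 270, 0]) cube([56, 56, 385]);
translate([1519, 0, 0]) cube([56, 56, 385]);
translate([1519, 270, 0]) cube([56, 56, 385]);


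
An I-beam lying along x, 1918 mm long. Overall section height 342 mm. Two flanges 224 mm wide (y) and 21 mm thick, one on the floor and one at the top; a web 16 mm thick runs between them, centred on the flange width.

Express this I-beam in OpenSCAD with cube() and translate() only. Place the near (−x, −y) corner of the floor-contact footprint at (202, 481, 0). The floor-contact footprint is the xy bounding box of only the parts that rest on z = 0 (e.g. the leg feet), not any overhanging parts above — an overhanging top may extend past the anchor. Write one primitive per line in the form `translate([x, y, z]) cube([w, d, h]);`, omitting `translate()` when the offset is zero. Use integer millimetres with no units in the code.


translate([202, 481, 0]) cube([1918, 224, 21]);
translate([202, 585, 21]) cube([1918, 16, 300]);
translate([202, 481, 321]) cube([1918, 224, 21]);


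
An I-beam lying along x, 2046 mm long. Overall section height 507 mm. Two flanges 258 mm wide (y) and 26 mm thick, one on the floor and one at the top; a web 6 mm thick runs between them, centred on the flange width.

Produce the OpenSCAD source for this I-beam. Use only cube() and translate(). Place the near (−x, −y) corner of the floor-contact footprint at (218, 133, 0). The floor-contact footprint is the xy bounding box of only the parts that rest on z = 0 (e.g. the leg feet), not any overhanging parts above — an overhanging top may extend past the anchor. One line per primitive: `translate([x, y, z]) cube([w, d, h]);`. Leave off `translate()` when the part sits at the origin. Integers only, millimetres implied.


translate([218, 133, 0]) cube([2046, 258, 26]);
translate([218, 259, 26]) cube([2046, 6, 455]);
translate([218, 133, 481]) cube([2046, 258, 26]);


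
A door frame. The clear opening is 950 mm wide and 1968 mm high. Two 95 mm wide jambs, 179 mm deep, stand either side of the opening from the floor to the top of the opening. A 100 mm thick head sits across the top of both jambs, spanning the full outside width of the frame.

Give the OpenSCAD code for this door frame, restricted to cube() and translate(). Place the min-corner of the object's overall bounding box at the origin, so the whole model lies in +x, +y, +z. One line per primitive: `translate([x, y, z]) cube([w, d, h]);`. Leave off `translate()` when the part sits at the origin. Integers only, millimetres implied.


cube([95, 179, 1968]);
translate([1045, 0, 0]) cube([95, 179, 1968]);
translate([0, 0, 1968]) cube([1140, 179, 100]);


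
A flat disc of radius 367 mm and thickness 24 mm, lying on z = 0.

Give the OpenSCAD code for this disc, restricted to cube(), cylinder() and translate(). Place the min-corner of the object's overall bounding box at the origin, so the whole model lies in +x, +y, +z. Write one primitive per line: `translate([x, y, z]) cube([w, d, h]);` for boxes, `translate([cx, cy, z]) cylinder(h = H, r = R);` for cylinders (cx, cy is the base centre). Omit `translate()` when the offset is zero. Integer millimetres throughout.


translate([367, 367, 0]) cylinder(h = 24, r = 367);


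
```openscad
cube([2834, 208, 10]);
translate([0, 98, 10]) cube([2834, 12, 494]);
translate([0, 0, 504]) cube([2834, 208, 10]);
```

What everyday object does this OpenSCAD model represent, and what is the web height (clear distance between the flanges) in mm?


An I-beam. The web height is 494 mm.

Two wide flanges with a thin centred web — an I-beam. Overall 514 mm minus two 10 mm flanges gives a web of 514 − 2·10 = 494 mm.


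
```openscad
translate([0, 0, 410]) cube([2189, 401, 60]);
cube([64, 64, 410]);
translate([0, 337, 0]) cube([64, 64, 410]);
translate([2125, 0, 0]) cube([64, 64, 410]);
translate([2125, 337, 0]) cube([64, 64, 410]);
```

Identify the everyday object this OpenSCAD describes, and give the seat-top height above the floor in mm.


A bench. The seat-top height is 470 mm.

A long slab on four corner posts — a bench. The slab sits at z = 410 with thickness 60, so the top is 410 + 60 = 470 mm.


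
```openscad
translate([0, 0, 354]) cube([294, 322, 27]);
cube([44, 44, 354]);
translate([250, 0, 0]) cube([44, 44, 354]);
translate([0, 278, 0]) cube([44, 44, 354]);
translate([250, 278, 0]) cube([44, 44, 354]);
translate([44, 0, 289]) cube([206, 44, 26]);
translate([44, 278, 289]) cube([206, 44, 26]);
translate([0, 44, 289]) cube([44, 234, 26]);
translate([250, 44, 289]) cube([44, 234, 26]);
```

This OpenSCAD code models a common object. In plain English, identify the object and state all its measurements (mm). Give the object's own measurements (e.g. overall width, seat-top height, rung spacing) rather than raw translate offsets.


A four-legged stool. The seat is a 294×322×27 mm slab whose top surface is at z = 381 mm; four square legs, each 44×44 mm in cross-section, run from the floor (z = 0) to the underside of the seat, each flush with a corner of the seat. Four stretchers, 44 mm wide and 26 mm tall, connect adjacent legs with their undersides at z = 289 mm, each running between the inner faces of the legs it joins and aligned with the legs' outer faces on the other axis.
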